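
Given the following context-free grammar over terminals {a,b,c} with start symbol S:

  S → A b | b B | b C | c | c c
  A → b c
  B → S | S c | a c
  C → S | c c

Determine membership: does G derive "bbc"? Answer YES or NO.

Convert to CNF:
  S -> A T0 | T0 B | T0 C | T1 T1 | c
  A -> T0 T1
  B -> A T0 | S T1 | T0 B | T0 C | T1 T1 | T2 T1 | c
  C -> A T0 | T0 B | T0 C | T1 T1 | c
  T0 -> b
  T1 -> c
  T2 -> a

CYK table (by increasing span):
  [0..0]={T0}  "b"  orig:{}
  [1..1]={T0}  "b"  orig:{}
  [2..2]={B,C,S,T1}  "c"  orig:{B,C,S}
  [0..1]=∅  "bb"
  [1..2]={A,B,C,S}  "bc"
  [0..2]={B,C,S}  "bbc"

S ∈ T[0,2] ⇒ YES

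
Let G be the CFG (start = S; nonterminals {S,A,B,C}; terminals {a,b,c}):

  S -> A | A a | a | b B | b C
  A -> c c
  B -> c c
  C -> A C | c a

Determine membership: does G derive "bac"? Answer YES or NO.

CNF form of G:
  S -> A T1 | T0 T0 | T2 B | T2 C | a
  A -> T0 T0
  B -> T0 T0
  C -> A C | T0 T1
  T0 -> c
  T1 -> a
  T2 -> b

CYK table (by increasing span):
  cell(0,0) b: {T2}  orig:{}
  cell(1,1) a: {S,T1}  orig:{S}
  cell(2,2) c: {T0}  orig:{}
  cell(0,1) ba: ∅
  cell(1,2) ac: ∅
  cell(0,2) bac: ∅

S ∉ T[0,2] ⇒ NO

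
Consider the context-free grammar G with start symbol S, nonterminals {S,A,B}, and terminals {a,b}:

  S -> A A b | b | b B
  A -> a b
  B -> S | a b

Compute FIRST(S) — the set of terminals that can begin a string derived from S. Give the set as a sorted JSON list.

FIRST sets, iterate to fixpoint:
iter 1:
  A via A→a b: +{a}
  B via B→a b: +{a}
  S via S→A A b: +{a}
  S via S→b: +{b}
  FIRST(S)={a,b}  FIRST(A)={a}  FIRST(B)={a}
iter 2:
  B via B→S: +{b}
  FIRST(S)={a,b}  FIRST(A)={a}  FIRST(B)={a,b}
iter 3: (stable)
  FIRST(S)={a,b}  FIRST(A)={a}  FIRST(B)={a,b}

FIRST(S) = ["a", "b"]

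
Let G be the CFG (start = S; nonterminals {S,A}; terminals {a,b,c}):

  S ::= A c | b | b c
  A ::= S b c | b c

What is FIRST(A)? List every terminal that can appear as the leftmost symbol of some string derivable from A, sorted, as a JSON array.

Compute FIRST by fixpoint:
pass 1:
  A via A→b c: +{b}
  S via S→A c: +{b}
  S: {b}  A: {b}
pass 2: done
  S: {b}  A: {b}

FIRST(A) = ["b"]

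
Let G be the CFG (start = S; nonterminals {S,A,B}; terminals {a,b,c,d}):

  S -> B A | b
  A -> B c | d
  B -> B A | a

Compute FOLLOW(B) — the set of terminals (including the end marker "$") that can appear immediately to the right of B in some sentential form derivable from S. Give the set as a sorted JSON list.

Compute FIRST by fixpoint:
round 1:
  A via A→d: +{d}
  B via B→a: +{a}
  S via S→B A: +{a}
  S via S→b: +{b}
  FIRST(S)={a,b}  FIRST(A)={d}  FIRST(B)={a}
round 2:
  A via A→B c: +{a}
  FIRST(S)={a,b}  FIRST(A)={a,d}  FIRST(B)={a}
round 3: done
  FIRST(S)={a,b}  FIRST(A)={a,d}  FIRST(B)={a}

FOLLOW sets:
seed FOLLOW(S) with $
round 1:
  A→B c: FOLLOW(B) ⊇ FIRST(c) = {c}; new: +{c}
  B→B A: FOLLOW(B) ⊇ FIRST(A) = {a,d}; new: +{a,d}
  B→B A: FOLLOW(A) ⊇ FOLLOW(B) ⊇ {a,c,d}; new: +{a,c,d}
  S→B A: FOLLOW(A) ⊇ FOLLOW(S) ⊇ {$}; new: +{$}
  FOLLOW[S]={$}  FOLLOW[A]={$,a,c,d}  FOLLOW[B]={a,c,d}
round 2: (no change)
  FOLLOW[S]={$}  FOLLOW[A]={$,a,c,d}  FOLLOW[B]={a,c,d}

FOLLOW(B) = ["a", "c", "d"]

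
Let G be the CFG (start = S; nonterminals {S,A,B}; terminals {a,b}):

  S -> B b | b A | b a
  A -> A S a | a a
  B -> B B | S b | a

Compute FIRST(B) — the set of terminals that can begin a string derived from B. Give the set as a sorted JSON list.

FIRST iteration:
round 1:
  A via A→a a: +{a}
  B via B→a: +{a}
  S via S→B b: +{a}
  S via S→b A: +{b}
  FIRST(S)={a,b}  FIRST(A)={a}  FIRST(B)={a}
round 2:
  B via B→S b: +{b}
  FIRST(S)={a,b}  FIRST(A)={a}  FIRST(B)={a,b}
round 3: (no change)
  FIRST(S)={a,b}  FIRST(A)={a}  FIRST(B)={a,b}

FIRST(B) = ["a", "b"]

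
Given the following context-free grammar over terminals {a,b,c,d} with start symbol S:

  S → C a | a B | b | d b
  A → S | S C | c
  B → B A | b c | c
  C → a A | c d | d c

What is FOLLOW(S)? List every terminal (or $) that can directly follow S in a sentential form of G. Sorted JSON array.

FIRST sets, iterate to fixpoint:
round 1:
  A via A→c: +{c}
  B via B→b c: +{b}
  B via B→c: +{c}
  C via C→a A: +{a}
  C via C→c d: +{c}
  C via C→d c: +{d}
  S via S→C a: +{a,c,d}
  S via S→b: +{b}
  S: {a,b,c,d}  A: {c}  B: {b,c}  C: {a,c,d}
round 2:
  A via A→S: +{a,b,d}
  S: {a,b,c,d}  A: {a,b,c,d}  B: {b,c}  C: {a,c,d}
round 3: — fixpoint
  S: {a,b,c,d}  A: {a,b,c,d}  B: {b,c}  C: {a,c,d}

FOLLOW iteration:
initialize: $ ∈ FOLLOW(S)
pass 1:
  A→S C: FOLLOW(S) ⊇ FIRST(C) = {a,c,d}; new: +{a,c,d}
  B→B A: FOLLOW(B) ⊇ FIRST(A) = {a,b,c,d}; new: +{a,b,c,d}
  B→B A: FOLLOW(A) ⊇ FOLLOW(B) ⊇ {a,b,c,d}; new: +{a,b,c,d}
  S→C a: FOLLOW(C) ⊇ FIRST(a) = {a}; new: +{a}
  S→a B: FOLLOW(B) ⊇ FOLLOW(S) ⊇ {$,a,c,d}; new: +{$}
  FOLLOW[S]={$,a,c,d}  FOLLOW[A]={a,b,c,d}  FOLLOW[B]={$,a,b,c,d}  FOLLOW[C]={a}
pass 2:
  A→S: FOLLOW(S) ⊇ FOLLOW(A) ⊇ {a,b,c,d}; new: +{b}
  A→S C: FOLLOW(C) ⊇ FOLLOW(A) ⊇ {a,b,c,d}; new: +{b,c,d}
  B→B A: FOLLOW(A) ⊇ FOLLOW(B) ⊇ {$,a,b,c,d}; new: +{$}
  FOLLOW[S]={$,a,b,c,d}  FOLLOW[A]={$,a,b,c,d}  FOLLOW[B]={$,a,b,c,d}  FOLLOW[C]={a,b,c,d}
pass 3:
  A→S C: FOLLOW(C) ⊇ FOLLOW(A) ⊇ {$,a,b,c,d}; new: +{$}
  FOLLOW[S]={$,a,b,c,d}  FOLLOW[A]={$,a,b,c,d}  FOLLOW[B]={$,a,b,c,d}  FOLLOW[C]={$,a,b,c,d}
pass 4: — fixpoint
  FOLLOW[S]={$,a,b,c,d}  FOLLOW[A]={$,a,b,c,d}  FOLLOW[B]={$,a,b,c,d}  FOLLOW[C]={$,a,b,c,d}

FOLLOW(S) = ["$", "a", "b", "c", "d"]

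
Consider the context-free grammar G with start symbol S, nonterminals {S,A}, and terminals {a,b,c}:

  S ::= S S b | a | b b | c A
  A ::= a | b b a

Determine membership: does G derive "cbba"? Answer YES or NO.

CNF form of G:
  S -> S X4 | T0 T0 | T2 A | a
  A -> T0 X3 | a
  T0 -> b
  T1 -> a
  T2 -> c
  X3 -> T0 T1
  X4 -> S T0

Fill CYK table bottom-up:
  cell(0,0) c: {T2}  orig:{}
  cell(1,1) b: {T0}  orig:{}
  cell(2,2) b: {T0}  orig:{}
  cell(3,3) a: {A,S,T1}  orig:{A,S}
  cell(0,1) cb: ∅
  cell(1,2) bb: {S}
  cell(2,3) ba: {X3}  orig:{}
  cell(0,2) cbb: ∅
  cell(1,3) bba: {A}
  cell(0,3) cbba: {S}

S ∈ T[0,3] ⇒ YES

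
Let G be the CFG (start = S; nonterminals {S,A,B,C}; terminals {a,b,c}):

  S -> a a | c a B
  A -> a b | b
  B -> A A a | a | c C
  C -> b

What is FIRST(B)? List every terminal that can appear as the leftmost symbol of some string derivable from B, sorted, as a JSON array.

FIRST sets, iterate to fixpoint:
[1]
  A via A→a b: +{a}
  A via A→b: +{b}
  B via B→A A a: +{a,b}
  B via B→c C: +{c}
  C via C→b: +{b}
  S via S→a a: +{a}
  S via S→c a B: +{c}
  FIRST[S]={a,c}  FIRST[A]={a,b}  FIRST[B]={a,b,c}  FIRST[C]={b}
[2] done
  FIRST[S]={a,c}  FIRST[A]={a,b}  FIRST[B]={a,b,c}  FIRST[C]={b}

FIRST(B) = ["a", "b", "c"]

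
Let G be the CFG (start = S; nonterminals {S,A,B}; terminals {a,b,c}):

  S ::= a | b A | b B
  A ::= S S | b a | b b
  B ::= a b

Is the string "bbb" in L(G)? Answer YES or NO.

CNF form of G:
  S -> T0 A | T0 B | a
  A -> S S | T0 T0 | T0 T1
  B -> T1 T0
  T0 -> b
  T1 -> a

CYK table (by increasing span):
  cell(0,0) b: {T0}  orig:{}
  cell(1,1) b: {T0}  orig:{}
  cell(2,2) b: {T0}  orig:{}
  cell(0,1) bb: {A}
  cell(1,2) bb: {A}
  cell(0,2) bbb: {S}

S ∈ T[0,2] ⇒ YES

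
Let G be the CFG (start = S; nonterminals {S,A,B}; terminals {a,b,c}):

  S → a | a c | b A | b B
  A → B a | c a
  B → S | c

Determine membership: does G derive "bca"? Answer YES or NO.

Convert to CNF:
  S -> T0 T1 | T2 A | T2 B | a
  A -> B T0 | T1 T0
  B -> T0 T1 | T2 A | T2 B | a | c
  T0 -> a
  T1 -> c
  T2 -> b

Fill CYK table bottom-up:
  [0..0]={T2}  "b"  orig:{}
  [1..1]={B,T1}  "c"  orig:{B}
  [2..2]={B,S,T0}  "a"  orig:{B,S}
  [0..1]={B,S}  "bc"
  [1..2]={A}  "ca"
  [0..2]={A,B,S}  "bca"

S ∈ T[0,2] ⇒ YES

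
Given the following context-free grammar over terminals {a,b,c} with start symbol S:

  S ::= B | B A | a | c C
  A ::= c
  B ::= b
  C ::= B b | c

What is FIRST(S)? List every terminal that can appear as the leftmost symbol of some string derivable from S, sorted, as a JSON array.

Compute FIRST by fixpoint:
pass 1:
  A via A→c: +{c}
  B via B→b: +{b}
  C via C→B b: +{b}
  C via C→c: +{c}
  S via S→B: +{b}
  S via S→a: +{a}
  S via S→c C: +{c}
  S: {a,b,c}  A: {c}  B: {b}  C: {b,c}
pass 2: — fixpoint
  S: {a,b,c}  A: {c}  B: {b}  C: {b,c}

FIRST(S) = ["a", "b", "c"]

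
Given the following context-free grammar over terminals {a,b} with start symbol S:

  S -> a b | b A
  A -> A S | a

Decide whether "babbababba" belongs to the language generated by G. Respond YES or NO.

Convert to CNF:
  S -> T0 T1 | T1 A
  A -> A S | a
  T0 -> a
  T1 -> b

CYK fill:
  T[0,0] 'b' = {T1}  orig:{}
  T[1,1] 'a' = {A,T0}  orig:{A}
  T[2,2] 'b' = {T1}  orig:{}
  T[3,3] 'b' = {T1}  orig:{}
  T[4,4] 'a' = {A,T0}  orig:{A}
  T[5,5] 'b' = {T1}  orig:{}
  T[6,6] 'a' = {A,T0}  orig:{A}
  T[7,7] 'b' = {T1}  orig:{}
  T[8,8] 'b' = {T1}  orig:{}
  T[9,9] 'a' = {A,T0}  orig:{A}
  T[0,1] 'ba' = {S}
  T[1,2] 'ab' = {S}
  T[2,3] 'bb' = ∅
  T[3,4] 'ba' = {S}
  T[4,5] 'ab' = {S}
  T[5,6] 'ba' = {S}
  T[6,7] 'ab' = {S}
  T[7,8] 'bb' = ∅
  T[8,9] 'ba' = {S}
  T[0,2] 'bab' = ∅
  T[1,3] 'abb' = ∅
  T[2,4] 'bba' = ∅
  T[3,5] 'bab' = ∅
  T[4,6] 'aba' = {A}
  T[5,7] 'bab' = ∅
  T[6,8] 'abb' = ∅
  T[7,9] 'bba' = ∅
  T[0,3] 'babb' = ∅
  T[1,4] 'abba' = ∅
  T[2,5] 'bbab' = ∅
  T[3,6] 'baba' = {S}
  T[4,7] 'abab' = ∅
  T[5,8] 'babb' = ∅
  T[6,9] 'abba' = ∅
  T[0,4] 'babba' = ∅
  T[1,5] 'abbab' = ∅
  T[2,6] 'bbaba' = ∅
  T[3,7] 'babab' = ∅
  T[4,8] 'ababb' = ∅
  T[5,9] 'babba' = ∅
  T[0,5] 'babbab' = ∅
  T[1,6] 'abbaba' = ∅
  T[2,7] 'bbabab' = ∅
  T[3,8] 'bababb' = ∅
  T[4,9] 'ababba' = ∅
  T[0,6] 'babbaba' = ∅
  T[1,7] 'abbabab' = ∅
  T[2,8] 'bbababb' = ∅
  T[3,9] 'bababba' = ∅
  T[0,7] 'babbabab' = ∅
  T[1,8] 'abbababb' = ∅
  T[2,9] 'bbababba' = ∅
  T[0,8] 'babbababb' = ∅
  T[1,9] 'abbababba' = ∅
  T[0,9] 'babbababba' = ∅

S ∉ T[0,9] ⇒ NO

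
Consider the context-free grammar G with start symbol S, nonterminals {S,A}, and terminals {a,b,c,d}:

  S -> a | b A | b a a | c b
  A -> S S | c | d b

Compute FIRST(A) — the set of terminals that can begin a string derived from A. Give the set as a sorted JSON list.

FIRST iteration:
pass 1:
  A via A→c: +{c}
  A via A→d b: +{d}
  S via S→a: +{a}
  S via S→b A: +{b}
  S via S→c b: +{c}
  FIRST[S]={a,b,c}  FIRST[A]={c,d}
pass 2:
  A via A→S S: +{a,b}
  FIRST[S]={a,b,c}  FIRST[A]={a,b,c,d}
pass 3: (no change)
  FIRST[S]={a,b,c}  FIRST[A]={a,b,c,d}

FIRST(A) = ["a", "b", "c", "d"]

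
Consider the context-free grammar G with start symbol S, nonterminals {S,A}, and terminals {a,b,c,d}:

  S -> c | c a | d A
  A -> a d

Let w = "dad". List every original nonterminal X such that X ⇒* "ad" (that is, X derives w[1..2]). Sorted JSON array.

CNF form of G:
  S -> T1 A | T2 T0 | c
  A -> T0 T1
  T0 -> a
  T1 -> d
  T2 -> c

Fill CYK table bottom-up, restricted to cells inside w[1..2]:
  cell(1,1) a: {T0}  orig:{}
  cell(2,2) d: {T1}  orig:{}
  cell(1,2) ad: {A}

Original NTs in T[1,2] deriving "ad": ["A"]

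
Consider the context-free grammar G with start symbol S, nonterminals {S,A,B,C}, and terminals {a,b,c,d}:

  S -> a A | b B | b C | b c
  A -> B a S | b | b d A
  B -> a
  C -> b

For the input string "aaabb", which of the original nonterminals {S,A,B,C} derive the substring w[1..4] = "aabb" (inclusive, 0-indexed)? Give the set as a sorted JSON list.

CNF form of G:
  S -> T0 A | T1 B | T1 C | T1 T3
  A -> B X4 | T1 X5 | b
  B -> a
  C -> b
  T0 -> a
  T1 -> b
  T2 -> d
  T3 -> c
  X4 -> T0 S
  X5 -> T2 A

Fill CYK table bottom-up — only the sub-triangle for w[1..4]:
  [1..1]={B,T0}  "a"  orig:{B}
  [2..2]={B,T0}  "a"  orig:{B}
  [3..3]={A,C,T1}  "b"  orig:{A,C}
  [4..4]={A,C,T1}  "b"  orig:{A,C}
  [1..2]=∅  "aa"
  [2..3]={S}  "ab"
  [3..4]={S}  "bb"
  [1..3]={X4}  "aab"  orig:{}
  [2..4]={X4}  "abb"  orig:{}
  [1..4]={A}  "aabb"

Original NTs in T[1,4] deriving "aabb": ["A"]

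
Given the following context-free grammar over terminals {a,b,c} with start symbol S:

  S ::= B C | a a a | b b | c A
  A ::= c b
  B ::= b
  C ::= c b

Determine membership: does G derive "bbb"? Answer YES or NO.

Convert to CNF:
  S -> B C | T0 A | T1 T1 | T2 X3
  A -> T0 T1
  B -> b
  C -> T0 T1
  T0 -> c
  T1 -> b
  T2 -> a
  X3 -> T2 T2

CYK table (by increasing span):
  [0..0]={B,T1}  "b"  orig:{B}
  [1..1]={B,T1}  "b"  orig:{B}
  [2..2]={B,T1}  "b"  orig:{B}
  [0..1]={S}  "bb"
  [1..2]={S}  "bb"
  [0..2]=∅  "bbb"

S ∉ T[0,2] ⇒ NO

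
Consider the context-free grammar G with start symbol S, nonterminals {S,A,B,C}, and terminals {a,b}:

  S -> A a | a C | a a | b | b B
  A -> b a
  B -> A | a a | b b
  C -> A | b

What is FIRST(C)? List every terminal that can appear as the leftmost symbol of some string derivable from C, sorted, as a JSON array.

FIRST sets, iterate to fixpoint:
[1]
  A via A→b a: +{b}
  B via B→A: +{b}
  B via B→a a: +{a}
  C via C→A: +{b}
  S via S→A a: +{b}
  S via S→a C: +{a}
  S: {a,b}  A: {b}  B: {a,b}  C: {b}
[2] — fixpoint
  S: {a,b}  A: {b}  B: {a,b}  C: {b}

FIRST(C) = ["b"]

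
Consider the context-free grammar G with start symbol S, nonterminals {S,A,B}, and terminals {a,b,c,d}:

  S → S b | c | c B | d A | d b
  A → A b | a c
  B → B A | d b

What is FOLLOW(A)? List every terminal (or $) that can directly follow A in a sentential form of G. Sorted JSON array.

FIRST iteration:
pass 1:
  A via A→a c: +{a}
  B via B→d b: +{d}
  S via S→c: +{c}
  S via S→d A: +{d}
  FIRST(S)={c,d}  FIRST(A)={a}  FIRST(B)={d}
pass 2: — fixpoint
  FIRST(S)={c,d}  FIRST(A)={a}  FIRST(B)={d}

Compute FOLLOW by fixpoint:
seed FOLLOW(S) with $
round 1:
  A→A b: FOLLOW(A) ⊇ FIRST(b) = {b}; new: +{b}
  B→B A: FOLLOW(B) ⊇ FIRST(A) = {a}; new: +{a}
  B→B A: FOLLOW(A) ⊇ FOLLOW(B) ⊇ {a}; new: +{a}
  S→S b: FOLLOW(S) ⊇ FIRST(b) = {b}; new: +{b}
  S→c B: FOLLOW(B) ⊇ FOLLOW(S) ⊇ {$,b}; new: +{$,b}
  S→d A: FOLLOW(A) ⊇ FOLLOW(S) ⊇ {$,b}; new: +{$}
  FOLLOW[S]={$,b}  FOLLOW[A]={$,a,b}  FOLLOW[B]={$,a,b}
round 2: done
  FOLLOW[S]={$,b}  FOLLOW[A]={$,a,b}  FOLLOW[B]={$,a,b}

FOLLOW(A) = ["$", "a", "b"]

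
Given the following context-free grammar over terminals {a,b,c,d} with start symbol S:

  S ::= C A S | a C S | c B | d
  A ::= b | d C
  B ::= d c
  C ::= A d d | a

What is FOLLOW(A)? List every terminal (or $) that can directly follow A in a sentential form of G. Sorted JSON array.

FIRST sets, iterate to fixpoint:
[1]
  A via A→b: +{b}
  A via A→d C: +{d}
  B via B→d c: +{d}
  C via C→A d d: +{b,d}
  C via C→a: +{a}
  S via S→C A S: +{a,b,d}
  S via S→c B: +{c}
  FIRST(S)={a,b,c,d}  FIRST(A)={b,d}  FIRST(B)={d}  FIRST(C)={a,b,d}
[2] done
  FIRST(S)={a,b,c,d}  FIRST(A)={b,d}  FIRST(B)={d}  FIRST(C)={a,b,d}

FOLLOW sets:
initialize: $ ∈ FOLLOW(S)
iter 1:
  C→A d d: FOLLOW(A) ⊇ FIRST(d) = {d}; new: +{d}
  S→C A S: FOLLOW(C) ⊇ FIRST(A) = {b,d}; new: +{b,d}
  S→C A S: FOLLOW(A) ⊇ FIRST(S) = {a,b,c,d}; new: +{a,b,c}
  S→a C S: FOLLOW(C) ⊇ FIRST(S) = {a,b,c,d}; new: +{a,c}
  S→c B: FOLLOW(B) ⊇ FOLLOW(S) ⊇ {$}; new: +{$}
  FOLLOW(S)={$}  FOLLOW(A)={a,b,c,d}  FOLLOW(B)={$}  FOLLOW(C)={a,b,c,d}
iter 2: (stable)
  FOLLOW(S)={$}  FOLLOW(A)={a,b,c,d}  FOLLOW(B)={$}  FOLLOW(C)={a,b,c,d}

FOLLOW(A) = ["a", "b", "c", "d"]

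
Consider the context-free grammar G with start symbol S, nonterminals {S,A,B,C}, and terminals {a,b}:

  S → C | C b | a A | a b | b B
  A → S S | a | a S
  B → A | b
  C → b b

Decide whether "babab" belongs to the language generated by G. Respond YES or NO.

CNF form of G:
  S -> C T1 | T0 A | T0 T1 | T1 B | T1 T1
  A -> S S | T0 S | a
  B -> S S | T0 S | a | b
  C -> T1 T1
  T0 -> a
  T1 -> b

CYK table (by increasing span):
  T[0,0] 'b' = {B,T1}  orig:{B}
  T[1,1] 'a' = {A,B,T0}  orig:{A,B}
  T[2,2] 'b' = {B,T1}  orig:{B}
  T[3,3] 'a' = {A,B,T0}  orig:{A,B}
  T[4,4] 'b' = {B,T1}  orig:{B}
  T[0,1] 'ba' = {S}
  T[1,2] 'ab' = {S}
  T[2,3] 'ba' = {S}
  T[3,4] 'ab' = {S}
  T[0,2] 'bab' = ∅
  T[1,3] 'aba' = {A,B}
  T[2,4] 'bab' = ∅
  T[0,3] 'baba' = {A,B,S}
  T[1,4] 'abab' = {A,B}
  T[0,4] 'babab' = {S}

S ∈ T[0,4] ⇒ YES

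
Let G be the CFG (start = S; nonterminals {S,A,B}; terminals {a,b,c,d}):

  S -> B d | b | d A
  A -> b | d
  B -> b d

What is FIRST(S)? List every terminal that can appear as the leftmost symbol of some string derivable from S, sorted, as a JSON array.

Compute FIRST by fixpoint:
[1]
  A via A→b: +{b}
  A via A→d: +{d}
  B via B→b d: +{b}
  S via S→B d: +{b}
  S via S→d A: +{d}
  FIRST[S]={b,d}  FIRST[A]={b,d}  FIRST[B]={b}
[2] (stable)
  FIRST[S]={b,d}  FIRST[A]={b,d}  FIRST[B]={b}

FIRST(S) = ["b", "d"]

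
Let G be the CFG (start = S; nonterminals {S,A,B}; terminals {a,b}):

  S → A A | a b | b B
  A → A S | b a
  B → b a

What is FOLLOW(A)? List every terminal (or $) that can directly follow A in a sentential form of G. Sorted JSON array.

FIRST sets, iterate to fixpoint:
[1]
  A via A→b a: +{b}
  B via B→b a: +{b}
  S via S→A A: +{b}
  S via S→a b: +{a}
  FIRST(S)={a,b}  FIRST(A)={b}  FIRST(B)={b}
[2] (stable)
  FIRST(S)={a,b}  FIRST(A)={b}  FIRST(B)={b}

FOLLOW iteration:
seed FOLLOW(S) with $
pass 1:
  A→A S: FOLLOW(A) ⊇ FIRST(S) = {a,b}; new: +{a,b}
  A→A S: FOLLOW(S) ⊇ FOLLOW(A) ⊇ {a,b}; new: +{a,b}
  S→A A: FOLLOW(A) ⊇ FOLLOW(S) ⊇ {$,a,b}; new: +{$}
  S→b B: FOLLOW(B) ⊇ FOLLOW(S) ⊇ {$,a,b}; new: +{$,a,b}
  S: {$,a,b}  A: {$,a,b}  B: {$,a,b}
pass 2: — fixpoint
  S: {$,a,b}  A: {$,a,b}  B: {$,a,b}

FOLLOW(A) = ["$", "a", "b"]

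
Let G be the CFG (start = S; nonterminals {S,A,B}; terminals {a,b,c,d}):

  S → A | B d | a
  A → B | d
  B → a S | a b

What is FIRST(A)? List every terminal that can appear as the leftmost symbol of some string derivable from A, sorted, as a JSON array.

FIRST iteration:
pass 1:
  A via A→d: +{d}
  B via B→a S: +{a}
  S via S→A: +{d}
  S via S→B d: +{a}
  FIRST[S]={a,d}  FIRST[A]={d}  FIRST[B]={a}
pass 2:
  A via A→B: +{a}
  FIRST[S]={a,d}  FIRST[A]={a,d}  FIRST[B]={a}
pass 3: (no change)
  FIRST[S]={a,d}  FIRST[A]={a,d}  FIRST[B]={a}

FIRST(A) = ["a", "d"]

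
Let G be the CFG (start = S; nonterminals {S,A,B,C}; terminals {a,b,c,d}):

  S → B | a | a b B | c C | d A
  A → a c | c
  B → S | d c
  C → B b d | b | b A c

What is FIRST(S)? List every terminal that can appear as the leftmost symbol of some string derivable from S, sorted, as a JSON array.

FIRST iteration:
round 1:
  A via A→a c: +{a}
  A via A→c: +{c}
  B via B→d c: +{d}
  C via C→B b d: +{d}
  C via C→b: +{b}
  S via S→B: +{d}
  S via S→a: +{a}
  S via S→c C: +{c}
  FIRST(S)={a,c,d}  FIRST(A)={a,c}  FIRST(B)={d}  FIRST(C)={b,d}
round 2:
  B via B→S: +{a,c}
  C via C→B b d: +{a,c}
  FIRST(S)={a,c,d}  FIRST(A)={a,c}  FIRST(B)={a,c,d}  FIRST(C)={a,b,c,d}
round 3: done
  FIRST(S)={a,c,d}  FIRST(A)={a,c}  FIRST(B)={a,c,d}  FIRST(C)={a,b,c,d}

FIRST(S) = ["a", "c", "d"]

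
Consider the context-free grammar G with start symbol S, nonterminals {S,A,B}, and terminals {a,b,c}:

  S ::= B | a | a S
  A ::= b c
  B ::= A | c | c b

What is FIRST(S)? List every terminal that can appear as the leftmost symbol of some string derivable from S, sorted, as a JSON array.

Compute FIRST by fixpoint:
round 1:
  A via A→b c: +{b}
  B via B→A: +{b}
  B via B→c: +{c}
  S via S→B: +{b,c}
  S via S→a: +{a}
  S: {a,b,c}  A: {b}  B: {b,c}
round 2: done
  S: {a,b,c}  A: {b}  B: {b,c}

FIRST(S) = ["a", "b", "c"]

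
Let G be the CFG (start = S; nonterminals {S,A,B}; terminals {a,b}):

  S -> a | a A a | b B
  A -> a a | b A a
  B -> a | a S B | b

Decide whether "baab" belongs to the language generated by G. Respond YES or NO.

CNF form of G:
  S -> T0 X4 | T1 B | a
  A -> T0 T0 | T1 X2
  B -> T0 X3 | a | b
  T0 -> a
  T1 -> b
  X2 -> A T0
  X3 -> S B
  X4 -> A T0

CYK table (by increasing span):
  cell(0,0) b: {B,T1}  orig:{B}
  cell(1,1) a: {B,S,T0}  orig:{B,S}
  cell(2,2) a: {B,S,T0}  orig:{B,S}
  cell(3,3) b: {B,T1}  orig:{B}
  cell(0,1) ba: {S}
  cell(1,2) aa: {A,X3}  orig:{A}
  cell(2,3) ab: {X3}  orig:{}
  cell(0,2) baa: {X3}  orig:{}
  cell(1,3) aab: {B}
  cell(0,3) baab: {S}

S ∈ T[0,3] ⇒ YES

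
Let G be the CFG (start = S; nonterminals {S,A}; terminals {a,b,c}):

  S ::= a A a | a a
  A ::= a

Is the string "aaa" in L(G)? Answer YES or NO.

CNF form of G:
  S -> T0 T0 | T0 X1
  A -> a
  T0 -> a
  X1 -> A T0

CYK table (by increasing span):
  T[0,0] 'a' = {A,T0}  orig:{A}
  T[1,1] 'a' = {A,T0}  orig:{A}
  T[2,2] 'a' = {A,T0}  orig:{A}
  T[0,1] 'aa' = {S,X1}  orig:{S}
  T[1,2] 'aa' = {S,X1}  orig:{S}
  T[0,2] 'aaa' = {S}

S ∈ T[0,2] ⇒ YES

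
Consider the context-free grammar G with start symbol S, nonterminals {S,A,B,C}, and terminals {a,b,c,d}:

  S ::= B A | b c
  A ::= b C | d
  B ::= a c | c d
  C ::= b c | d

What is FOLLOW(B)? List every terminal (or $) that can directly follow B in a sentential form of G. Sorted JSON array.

Compute FIRST by fixpoint:
pass 1:
  A via A→b C: +{b}
  A via A→d: +{d}
  B via B→a c: +{a}
  B via B→c d: +{c}
  C via C→b c: +{b}
  C via C→d: +{d}
  S via S→B A: +{a,c}
  S via S→b c: +{b}
  FIRST(S)={a,b,c}  FIRST(A)={b,d}  FIRST(B)={a,c}  FIRST(C)={b,d}
pass 2: done
  FIRST(S)={a,b,c}  FIRST(A)={b,d}  FIRST(B)={a,c}  FIRST(C)={b,d}

FOLLOW sets:
initialize: $ ∈ FOLLOW(S)
pass 1:
  S→B A: FOLLOW(B) ⊇ FIRST(A) = {b,d}; new: +{b,d}
  S→B A: FOLLOW(A) ⊇ FOLLOW(S) ⊇ {$}; new: +{$}
  FOLLOW[S]={$}  FOLLOW[A]={$}  FOLLOW[B]={b,d}  FOLLOW[C]={}
pass 2:
  A→b C: FOLLOW(C) ⊇ FOLLOW(A) ⊇ {$}; new: +{$}
  FOLLOW[S]={$}  FOLLOW[A]={$}  FOLLOW[B]={b,d}  FOLLOW[C]={$}
pass 3: done
  FOLLOW[S]={$}  FOLLOW[A]={$}  FOLLOW[B]={b,d}  FOLLOW[C]={$}

FOLLOW(B) = ["b", "d"]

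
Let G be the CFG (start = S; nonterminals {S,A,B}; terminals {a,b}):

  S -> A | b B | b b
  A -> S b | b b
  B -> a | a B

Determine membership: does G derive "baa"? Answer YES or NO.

CNF form of G:
  S -> S T0 | T0 B | T0 T0
  A -> S T0 | T0 T0
  B -> T1 B | a
  T0 -> b
  T1 -> a

Fill CYK table bottom-up:
  cell(0,0) b: {T0}  orig:{}
  cell(1,1) a: {B,T1}  orig:{B}
  cell(2,2) a: {B,T1}  orig:{B}
  cell(0,1) ba: {S}
  cell(1,2) aa: {B}
  cell(0,2) baa: {S}

S ∈ T[0,2] ⇒ YES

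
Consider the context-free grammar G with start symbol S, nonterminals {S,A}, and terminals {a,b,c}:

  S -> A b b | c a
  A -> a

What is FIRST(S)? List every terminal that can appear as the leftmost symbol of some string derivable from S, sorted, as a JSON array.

FIRST sets, iterate to fixpoint:
pass 1:
  A via A→a: +{a}
  S via S→A b b: +{a}
  S via S→c a: +{c}
  FIRST(S)={a,c}  FIRST(A)={a}
pass 2: (no change)
  FIRST(S)={a,c}  FIRST(A)={a}

FIRST(S) = ["a", "c"]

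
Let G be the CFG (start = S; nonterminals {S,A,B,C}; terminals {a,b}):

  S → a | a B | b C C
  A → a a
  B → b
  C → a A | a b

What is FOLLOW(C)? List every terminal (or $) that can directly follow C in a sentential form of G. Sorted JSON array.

FIRST iteration:
round 1:
  A via A→a a: +{a}
  B via B→b: +{b}
  C via C→a A: +{a}
  S via S→a: +{a}
  S via S→b C C: +{b}
  FIRST[S]={a,b}  FIRST[A]={a}  FIRST[B]={b}  FIRST[C]={a}
round 2: (no change)
  FIRST[S]={a,b}  FIRST[A]={a}  FIRST[B]={b}  FIRST[C]={a}

FOLLOW iteration:
initialize: $ ∈ FOLLOW(S)
pass 1:
  S→a B: FOLLOW(B) ⊇ FOLLOW(S) ⊇ {$}; new: +{$}
  S→b C C: FOLLOW(C) ⊇ FIRST(C) = {a}; new: +{a}
  S→b C C: FOLLOW(C) ⊇ FOLLOW(S) ⊇ {$}; new: +{$}
  S: {$}  A: {}  B: {$}  C: {$,a}
pass 2:
  C→a A: FOLLOW(A) ⊇ FOLLOW(C) ⊇ {$,a}; new: +{$,a}
  S: {$}  A: {$,a}  B: {$}  C: {$,a}
pass 3: — fixpoint
  S: {$}  A: {$,a}  B: {$}  C: {$,a}

FOLLOW(C) = ["$", "a"]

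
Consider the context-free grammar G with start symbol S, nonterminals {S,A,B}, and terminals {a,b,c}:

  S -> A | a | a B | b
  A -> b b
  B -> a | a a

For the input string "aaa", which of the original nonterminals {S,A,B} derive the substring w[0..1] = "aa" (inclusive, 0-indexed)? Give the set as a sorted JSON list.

CNF form of G:
  S -> T0 T0 | T1 B | a | b
  A -> T0 T0
  B -> T1 T1 | a
  T0 -> b
  T1 -> a

CYK table (by increasing span), restricted to cells inside w[0..1]:
  [0..0]={B,S,T1}  "a"  orig:{B,S}
  [1..1]={B,S,T1}  "a"  orig:{B,S}
  [0..1]={B,S}  "aa"

Original NTs in T[0,1] deriving "aa": ["B", "S"]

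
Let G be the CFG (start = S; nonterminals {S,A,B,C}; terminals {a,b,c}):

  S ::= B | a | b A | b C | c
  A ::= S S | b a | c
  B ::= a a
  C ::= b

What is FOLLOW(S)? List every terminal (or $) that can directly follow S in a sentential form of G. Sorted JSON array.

FIRST iteration:
iter 1:
  A via A→b a: +{b}
  A via A→c: +{c}
  B via B→a a: +{a}
  C via C→b: +{b}
  S via S→B: +{a}
  S via S→b A: +{b}
  S via S→c: +{c}
  FIRST[S]={a,b,c}  FIRST[A]={b,c}  FIRST[B]={a}  FIRST[C]={b}
iter 2:
  A via A→S S: +{a}
  FIRST[S]={a,b,c}  FIRST[A]={a,b,c}  FIRST[B]={a}  FIRST[C]={b}
iter 3: (stable)
  FIRST[S]={a,b,c}  FIRST[A]={a,b,c}  FIRST[B]={a}  FIRST[C]={b}

FOLLOW sets:
initialize: $ ∈ FOLLOW(S)
round 1:
  A→S S: FOLLOW(S) ⊇ FIRST(S) = {a,b,c}; new: +{a,b,c}
  S→B: FOLLOW(B) ⊇ FOLLOW(S) ⊇ {$,a,b,c}; new: +{$,a,b,c}
  S→b A: FOLLOW(A) ⊇ FOLLOW(S) ⊇ {$,a,b,c}; new: +{$,a,b,c}
  S→b C: FOLLOW(C) ⊇ FOLLOW(S) ⊇ {$,a,b,c}; new: +{$,a,b,c}
  FOLLOW[S]={$,a,b,c}  FOLLOW[A]={$,a,b,c}  FOLLOW[B]={$,a,b,c}  FOLLOW[C]={$,a,b,c}
round 2: done
  FOLLOW[S]={$,a,b,c}  FOLLOW[A]={$,a,b,c}  FOLLOW[B]={$,a,b,c}  FOLLOW[C]={$,a,b,c}

FOLLOW(S) = ["$", "a", "b", "c"]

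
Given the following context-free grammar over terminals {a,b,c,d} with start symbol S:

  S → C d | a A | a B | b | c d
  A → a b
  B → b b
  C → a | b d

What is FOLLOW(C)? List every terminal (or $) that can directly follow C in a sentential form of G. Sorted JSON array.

FIRST sets, iterate to fixpoint:
pass 1:
  A via A→a b: +{a}
  B via B→b b: +{b}
  C via C→a: +{a}
  C via C→b d: +{b}
  S via S→C d: +{a,b}
  S via S→c d: +{c}
  S: {a,b,c}  A: {a}  B: {b}  C: {a,b}
pass 2: — fixpoint
  S: {a,b,c}  A: {a}  B: {b}  C: {a,b}

FOLLOW iteration:
seed FOLLOW(S) with $
iter 1:
  S→C d: FOLLOW(C) ⊇ FIRST(d) = {d}; new: +{d}
  S→a A: FOLLOW(A) ⊇ FOLLOW(S) ⊇ {$}; new: +{$}
  S→a B: FOLLOW(B) ⊇ FOLLOW(S) ⊇ {$}; new: +{$}
  S: {$}  A: {$}  B: {$}  C: {d}
iter 2: — fixpoint
  S: {$}  A: {$}  B: {$}  C: {d}

FOLLOW(C) = ["d"]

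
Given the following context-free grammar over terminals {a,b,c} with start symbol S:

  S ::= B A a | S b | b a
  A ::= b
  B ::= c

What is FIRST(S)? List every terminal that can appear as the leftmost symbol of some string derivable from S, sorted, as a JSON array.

FIRST sets, iterate to fixpoint:
round 1:
  A via A→b: +{b}
  B via B→c: +{c}
  S via S→B A a: +{c}
  S via S→b a: +{b}
  S: {b,c}  A: {b}  B: {c}
round 2: done
  S: {b,c}  A: {b}  B: {c}

FIRST(S) = ["b", "c"]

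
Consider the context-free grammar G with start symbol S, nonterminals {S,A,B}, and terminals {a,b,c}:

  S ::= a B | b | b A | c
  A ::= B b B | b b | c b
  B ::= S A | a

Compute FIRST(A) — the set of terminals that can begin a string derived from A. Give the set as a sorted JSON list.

FIRST iteration:
round 1:
  A via A→b b: +{b}
  A via A→c b: +{c}
  B via B→a: +{a}
  S via S→a B: +{a}
  S via S→b: +{b}
  S via S→c: +{c}
  S: {a,b,c}  A: {b,c}  B: {a}
round 2:
  A via A→B b B: +{a}
  B via B→S A: +{b,c}
  S: {a,b,c}  A: {a,b,c}  B: {a,b,c}
round 3: done
  S: {a,b,c}  A: {a,b,c}  B: {a,b,c}

FIRST(A) = ["a", "b", "c"]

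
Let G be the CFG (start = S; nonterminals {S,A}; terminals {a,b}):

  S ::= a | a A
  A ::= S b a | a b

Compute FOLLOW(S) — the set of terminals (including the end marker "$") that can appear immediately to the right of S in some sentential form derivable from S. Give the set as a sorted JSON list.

FIRST iteration:
round 1:
  A via A→a b: +{a}
  S via S→a: +{a}
  FIRST[S]={a}  FIRST[A]={a}
round 2: done
  FIRST[S]={a}  FIRST[A]={a}

Compute FOLLOW by fixpoint:
seed FOLLOW(S) with $
pass 1:
  A→S b a: FOLLOW(S) ⊇ FIRST(b) = {b}; new: +{b}
  S→a A: FOLLOW(A) ⊇ FOLLOW(S) ⊇ {$,b}; new: +{$,b}
  FOLLOW[S]={$,b}  FOLLOW[A]={$,b}
pass 2: (stable)
  FOLLOW[S]={$,b}  FOLLOW[A]={$,b}

FOLLOW(S) = ["$", "b"]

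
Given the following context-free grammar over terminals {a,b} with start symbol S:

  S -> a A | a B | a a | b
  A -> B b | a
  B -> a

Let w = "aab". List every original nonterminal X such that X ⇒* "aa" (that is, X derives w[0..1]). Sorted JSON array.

Convert to CNF:
  S -> T1 A | T1 B | T1 T1 | b
  A -> B T0 | a
  B -> a
  T0 -> b
  T1 -> a

CYK table (by increasing span) — only the sub-triangle for w[0..1]:
  cell(0,0) a: {A,B,T1}  orig:{A,B}
  cell(1,1) a: {A,B,T1}  orig:{A,B}
  cell(0,1) aa: {S}

Original NTs in T[0,1] deriving "aa": ["S"]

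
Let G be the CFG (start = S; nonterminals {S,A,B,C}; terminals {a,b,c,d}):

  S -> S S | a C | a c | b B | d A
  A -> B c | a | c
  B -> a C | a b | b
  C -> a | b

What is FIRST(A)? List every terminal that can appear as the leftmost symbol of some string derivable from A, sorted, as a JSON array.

FIRST sets, iterate to fixpoint:
pass 1:
  A via A→a: +{a}
  A via A→c: +{c}
  B via B→a C: +{a}
  B via B→b: +{b}
  C via C→a: +{a}
  C via C→b: +{b}
  S via S→a C: +{a}
  S via S→b B: +{b}
  S via S→d A: +{d}
  FIRST[S]={a,b,d}  FIRST[A]={a,c}  FIRST[B]={a,b}  FIRST[C]={a,b}
pass 2:
  A via A→B c: +{b}
  FIRST[S]={a,b,d}  FIRST[A]={a,b,c}  FIRST[B]={a,b}  FIRST[C]={a,b}
pass 3: — fixpoint
  FIRST[S]={a,b,d}  FIRST[A]={a,b,c}  FIRST[B]={a,b}  FIRST[C]={a,b}

FIRST(A) = ["a", "b", "c"]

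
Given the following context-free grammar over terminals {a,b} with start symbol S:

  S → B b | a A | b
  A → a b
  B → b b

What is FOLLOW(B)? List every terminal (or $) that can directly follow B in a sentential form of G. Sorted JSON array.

FIRST sets, iterate to fixpoint:
round 1:
  A via A→a b: +{a}
  B via B→b b: +{b}
  S via S→B b: +{b}
  S via S→a A: +{a}
  FIRST(S)={a,b}  FIRST(A)={a}  FIRST(B)={b}
round 2: done
  FIRST(S)={a,b}  FIRST(A)={a}  FIRST(B)={b}

Compute FOLLOW by fixpoint:
initialize: $ ∈ FOLLOW(S)
pass 1:
  S→B b: FOLLOW(B) ⊇ FIRST(b) = {b}; new: +{b}
  S→a A: FOLLOW(A) ⊇ FOLLOW(S) ⊇ {$}; new: +{$}
  S: {$}  A: {$}  B: {b}
pass 2: — fixpoint
  S: {$}  A: {$}  B: {b}

FOLLOW(B) = ["b"]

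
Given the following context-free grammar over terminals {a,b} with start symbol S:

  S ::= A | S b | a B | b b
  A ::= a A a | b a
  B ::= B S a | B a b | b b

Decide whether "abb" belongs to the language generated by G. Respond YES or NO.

Convert to CNF:
  S -> S T1 | T0 B | T0 X5 | T1 T0 | T1 T1
  A -> T0 X2 | T1 T0
  B -> B X3 | B X4 | T1 T1
  T0 -> a
  T1 -> b
  X2 -> A T0
  X3 -> S T0
  X4 -> T0 T1
  X5 -> A T0

CYK table (by increasing span):
  T[0,0] 'a' = {T0}  orig:{}
  T[1,1] 'b' = {T1}  orig:{}
  T[2,2] 'b' = {T1}  orig:{}
  T[0,1] 'ab' = {X4}  orig:{}
  T[1,2] 'bb' = {B,S}
  T[0,2] 'abb' = {S}

S ∈ T[0,2] ⇒ YES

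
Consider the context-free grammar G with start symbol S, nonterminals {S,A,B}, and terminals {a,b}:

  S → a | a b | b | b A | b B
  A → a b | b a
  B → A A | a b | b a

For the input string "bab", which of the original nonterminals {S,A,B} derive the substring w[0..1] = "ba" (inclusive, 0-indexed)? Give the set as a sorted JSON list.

Convert to CNF:
  S -> T0 T1 | T1 A | T1 B | a | b
  A -> T0 T1 | T1 T0
  B -> A A | T0 T1 | T1 T0
  T0 -> a
  T1 -> b

CYK fill (cells [i..j] with 0 ≤ i ≤ j ≤ 1 only):
  cell(0,0) b: {S,T1}  orig:{S}
  cell(1,1) a: {S,T0}  orig:{S}
  cell(0,1) ba: {A,B}

Original NTs in T[0,1] deriving "ba": ["A", "B"]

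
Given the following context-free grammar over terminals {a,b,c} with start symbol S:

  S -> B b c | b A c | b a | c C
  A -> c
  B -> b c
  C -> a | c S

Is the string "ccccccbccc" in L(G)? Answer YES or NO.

CNF form of G:
  S -> B X3 | T0 T2 | T0 X4 | T1 C
  A -> c
  B -> T0 T1
  C -> T1 S | a
  T0 -> b
  T1 -> c
  T2 -> a
  X3 -> T0 T1
  X4 -> A T1

CYK table (by increasing span):
  T[0,0] 'c' = {A,T1}  orig:{A}
  T[1,1] 'c' = {A,T1}  orig:{A}
  T[2,2] 'c' = {A,T1}  orig:{A}
  T[3,3] 'c' = {A,T1}  orig:{A}
  T[4,4] 'c' = {A,T1}  orig:{A}
  T[5,5] 'c' = {A,T1}  orig:{A}
  T[6,6] 'b' = {T0}  orig:{}
  T[7,7] 'c' = {A,T1}  orig:{A}
  T[8,8] 'c' = {A,T1}  orig:{A}
  T[9,9] 'c' = {A,T1}  orig:{A}
  T[0,1] 'cc' = {X4}  orig:{}
  T[1,2] 'cc' = {X4}  orig:{}
  T[2,3] 'cc' = {X4}  orig:{}
  T[3,4] 'cc' = {X4}  orig:{}
  T[4,5] 'cc' = {X4}  orig:{}
  T[5,6] 'cb' = ∅
  T[6,7] 'bc' = {B,X3}  orig:{B}
  T[7,8] 'cc' = {X4}  orig:{}
  T[8,9] 'cc' = {X4}  orig:{}
  T[0,2] 'ccc' = ∅
  T[1,3] 'ccc' = ∅
  T[2,4] 'ccc' = ∅
  T[3,5] 'ccc' = ∅
  T[4,6] 'ccb' = ∅
  T[5,7] 'cbc' = ∅
  T[6,8] 'bcc' = {S}
  T[7,9] 'ccc' = ∅
  T[0,3] 'cccc' = ∅
  T[1,4] 'cccc' = ∅
  T[2,5] 'cccc' = ∅
  T[3,6] 'cccb' = ∅
  T[4,7] 'ccbc' = ∅
  T[5,8] 'cbcc' = {C}
  T[6,9] 'bccc' = ∅
  T[0,4] 'ccccc' = ∅
  T[1,5] 'ccccc' = ∅
  T[2,6] 'ccccb' = ∅
  T[3,7] 'cccbc' = ∅
  T[4,8] 'ccbcc' = {S}
  T[5,9] 'cbccc' = ∅
  T[0,5] 'cccccc' = ∅
  T[1,6] 'cccccb' = ∅
  T[2,7] 'ccccbc' = ∅
  T[3,8] 'cccbcc' = {C}
  T[4,9] 'ccbccc' = ∅
  T[0,6] 'ccccccb' = ∅
  T[1,7] 'cccccbc' = ∅
  T[2,8] 'ccccbcc' = {S}
  T[3,9] 'cccbccc' = ∅
  T[0,7] 'ccccccbc' = ∅
  T[1,8] 'cccccbcc' = {C}
  T[2,9] 'ccccbccc' = ∅
  T[0,8] 'ccccccbcc' = {S}
  T[1,9] 'cccccbccc' = ∅
  T[0,9] 'ccccccbccc' = ∅

S ∉ T[0,9] ⇒ NO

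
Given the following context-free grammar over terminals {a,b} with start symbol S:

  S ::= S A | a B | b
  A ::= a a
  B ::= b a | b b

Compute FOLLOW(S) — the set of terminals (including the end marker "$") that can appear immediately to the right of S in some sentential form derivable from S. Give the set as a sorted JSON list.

FIRST sets, iterate to fixpoint:
round 1:
  A via A→a a: +{a}
  B via B→b a: +{b}
  S via S→a B: +{a}
  S via S→b: +{b}
  S: {a,b}  A: {a}  B: {b}
round 2: — fixpoint
  S: {a,b}  A: {a}  B: {b}

Compute FOLLOW by fixpoint:
seed FOLLOW(S) with $
round 1:
  S→S A: FOLLOW(S) ⊇ FIRST(A) = {a}; new: +{a}
  S→S A: FOLLOW(A) ⊇ FOLLOW(S) ⊇ {$,a}; new: +{$,a}
  S→a B: FOLLOW(B) ⊇ FOLLOW(S) ⊇ {$,a}; new: +{$,a}
  FOLLOW[S]={$,a}  FOLLOW[A]={$,a}  FOLLOW[B]={$,a}
round 2: done
  FOLLOW[S]={$,a}  FOLLOW[A]={$,a}  FOLLOW[B]={$,a}

FOLLOW(S) = ["$", "a"]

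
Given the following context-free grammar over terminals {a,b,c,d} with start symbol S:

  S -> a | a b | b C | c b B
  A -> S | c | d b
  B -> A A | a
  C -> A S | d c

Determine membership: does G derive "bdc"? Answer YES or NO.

Convert to CNF:
  S -> T0 T1 | T1 C | T2 X5 | a
  A -> T0 T1 | T1 C | T2 X4 | T3 T1 | a | c
  B -> A A | a
  C -> A S | T3 T2
  T0 -> a
  T1 -> b
  T2 -> c
  T3 -> d
  X4 -> T1 B
  X5 -> T1 B

CYK fill:
  T[0,0] 'b' = {T1}  orig:{}
  T[1,1] 'd' = {T3}  orig:{}
  T[2,2] 'c' = {A,T2}  orig:{A}
  T[0,1] 'bd' = ∅
  T[1,2] 'dc' = {C}
  T[0,2] 'bdc' = {A,S}

S ∈ T[0,2] ⇒ YES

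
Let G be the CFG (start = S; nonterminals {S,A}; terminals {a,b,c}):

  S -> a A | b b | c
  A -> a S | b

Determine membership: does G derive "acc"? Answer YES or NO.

Convert to CNF:
  S -> T0 A | T1 T1 | c
  A -> T0 S | b
  T0 -> a
  T1 -> b

CYK table (by increasing span):
  T[0,0] 'a' = {T0}  orig:{}
  T[1,1] 'c' = {S}
  T[2,2] 'c' = {S}
  T[0,1] 'ac' = {A}
  T[1,2] 'cc' = ∅
  T[0,2] 'acc' = ∅

S ∉ T[0,2] ⇒ NO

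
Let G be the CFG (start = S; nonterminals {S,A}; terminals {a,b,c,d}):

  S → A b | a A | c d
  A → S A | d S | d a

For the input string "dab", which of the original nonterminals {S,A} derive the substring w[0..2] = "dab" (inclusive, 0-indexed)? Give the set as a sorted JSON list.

CNF form of G:
  S -> A T2 | T1 A | T3 T0
  A -> S A | T0 S | T0 T1
  T0 -> d
  T1 -> a
  T2 -> b
  T3 -> c

CYK table (by increasing span), restricted to cells inside w[0..2]:
  T[0,0] 'd' = {T0}  orig:{}
  T[1,1] 'a' = {T1}  orig:{}
  T[2,2] 'b' = {T2}  orig:{}
  T[0,1] 'da' = {A}
  T[1,2] 'ab' = ∅
  T[0,2] 'dab' = {S}

Original NTs in T[0,2] deriving "dab": ["S"]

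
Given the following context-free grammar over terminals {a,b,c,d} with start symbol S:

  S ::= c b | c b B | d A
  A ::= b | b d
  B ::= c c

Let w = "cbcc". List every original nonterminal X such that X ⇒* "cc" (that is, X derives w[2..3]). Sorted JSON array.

Convert to CNF:
  S -> T1 A | T2 T0 | T2 X3
  A -> T0 T1 | b
  B -> T2 T2
  T0 -> b
  T1 -> d
  T2 -> c
  X3 -> T0 B

CYK table (by increasing span), restricted to cells inside w[2..3]:
  [2..2]={T2}  "c"  orig:{}
  [3..3]={T2}  "c"  orig:{}
  [2..3]={B}  "cc"

Original NTs in T[2,3] deriving "cc": ["B"]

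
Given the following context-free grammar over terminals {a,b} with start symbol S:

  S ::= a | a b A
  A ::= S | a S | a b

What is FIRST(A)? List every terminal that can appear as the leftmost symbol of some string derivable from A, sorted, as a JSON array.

FIRST sets, iterate to fixpoint:
iter 1:
  A via A→a S: +{a}
  S via S→a: +{a}
  FIRST(S)={a}  FIRST(A)={a}
iter 2: (no change)
  FIRST(S)={a}  FIRST(A)={a}

FIRST(A) = ["a"]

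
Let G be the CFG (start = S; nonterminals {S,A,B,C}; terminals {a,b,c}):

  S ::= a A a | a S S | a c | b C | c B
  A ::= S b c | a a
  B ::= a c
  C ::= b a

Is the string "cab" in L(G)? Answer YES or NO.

Convert to CNF:
  S -> T0 C | T1 B | T2 T1 | T2 X4 | T2 X5
  A -> S X3 | T2 T2
  B -> T2 T1
  C -> T0 T2
  T0 -> b
  T1 -> c
  T2 -> a
  X3 -> T0 T1
  X4 -> A T2
  X5 -> S S

Fill CYK table bottom-up:
  T[0,0] 'c' = {T1}  orig:{}
  T[1,1] 'a' = {T2}  orig:{}
  T[2,2] 'b' = {T0}  orig:{}
  T[0,1] 'ca' = ∅
  T[1,2] 'ab' = ∅
  T[0,2] 'cab' = ∅

S ∉ T[0,2] ⇒ NO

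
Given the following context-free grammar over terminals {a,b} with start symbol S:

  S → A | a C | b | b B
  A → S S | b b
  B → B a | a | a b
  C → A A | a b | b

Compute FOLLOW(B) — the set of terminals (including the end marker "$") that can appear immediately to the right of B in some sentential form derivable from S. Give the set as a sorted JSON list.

Compute FIRST by fixpoint:
[1]
  A via A→b b: +{b}
  B via B→a: +{a}
  C via C→A A: +{b}
  C via C→a b: +{a}
  S via S→A: +{b}
  S via S→a C: +{a}
  S: {a,b}  A: {b}  B: {a}  C: {a,b}
[2]
  A via A→S S: +{a}
  S: {a,b}  A: {a,b}  B: {a}  C: {a,b}
[3] done
  S: {a,b}  A: {a,b}  B: {a}  C: {a,b}

Compute FOLLOW by fixpoint:
FOLLOW(S) := {$}
pass 1:
  A→S S: FOLLOW(S) ⊇ FIRST(S) = {a,b}; new: +{a,b}
  B→B a: FOLLOW(B) ⊇ FIRST(a) = {a}; new: +{a}
  C→A A: FOLLOW(A) ⊇ FIRST(A) = {a,b}; new: +{a,b}
  S→A: FOLLOW(A) ⊇ FOLLOW(S) ⊇ {$,a,b}; new: +{$}
  S→a C: FOLLOW(C) ⊇ FOLLOW(S) ⊇ {$,a,b}; new: +{$,a,b}
  S→b B: FOLLOW(B) ⊇ FOLLOW(S) ⊇ {$,a,b}; new: +{$,b}
  S: {$,a,b}  A: {$,a,b}  B: {$,a,b}  C: {$,a,b}
pass 2: (stable)
  S: {$,a,b}  A: {$,a,b}  B: {$,a,b}  C: {$,a,b}

FOLLOW(B) = ["$", "a", "b"]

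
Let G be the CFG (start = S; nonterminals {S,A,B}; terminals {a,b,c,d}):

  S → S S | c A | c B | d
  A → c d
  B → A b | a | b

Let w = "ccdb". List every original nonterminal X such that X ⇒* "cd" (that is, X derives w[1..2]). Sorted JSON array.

Convert to CNF:
  S -> S S | T0 A | T0 B | d
  A -> T0 T1
  B -> A T2 | a | b
  T0 -> c
  T1 -> d
  T2 -> b

CYK table (by increasing span) (cells [i..j] with 1 ≤ i ≤ j ≤ 2 only):
  [1..1]={T0}  "c"  orig:{}
  [2..2]={S,T1}  "d"  orig:{S}
  [1..2]={A}  "cd"

Original NTs in T[1,2] deriving "cd": ["A"]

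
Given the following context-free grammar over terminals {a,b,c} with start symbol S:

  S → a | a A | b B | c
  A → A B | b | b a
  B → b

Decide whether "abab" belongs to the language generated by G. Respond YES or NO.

CNF form of G:
  S -> T0 B | T1 A | a | c
  A -> A B | T0 T1 | b
  B -> b
  T0 -> b
  T1 -> a

CYK table (by increasing span):
  cell(0,0) a: {S,T1}  orig:{S}
  cell(1,1) b: {A,B,T0}  orig:{A,B}
  cell(2,2) a: {S,T1}  orig:{S}
  cell(3,3) b: {A,B,T0}  orig:{A,B}
  cell(0,1) ab: {S}
  cell(1,2) ba: {A}
  cell(2,3) ab: {S}
  cell(0,2) aba: {S}
  cell(1,3) bab: {A}
  cell(0,3) abab: {S}

S ∈ T[0,3] ⇒ YES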